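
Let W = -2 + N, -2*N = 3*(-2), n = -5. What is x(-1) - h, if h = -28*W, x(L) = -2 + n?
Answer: 21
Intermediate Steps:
N = 3 (N = -3*(-2)/2 = -½*(-6) = 3)
W = 1 (W = -2 + 3 = 1)
x(L) = -7 (x(L) = -2 - 5 = -7)
h = -28 (h = -28*1 = -28)
x(-1) - h = -7 - 1*(-28) = -7 + 28 = 21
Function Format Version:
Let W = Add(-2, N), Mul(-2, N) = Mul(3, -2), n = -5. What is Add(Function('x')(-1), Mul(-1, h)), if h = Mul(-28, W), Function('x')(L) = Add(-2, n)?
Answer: 21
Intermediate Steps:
N = 3 (N = Mul(Rational(-1, 2), Mul(3, -2)) = Mul(Rational(-1, 2), -6) = 3)
W = 1 (W = Add(-2, 3) = 1)
Function('x')(L) = -7 (Function('x')(L) = Add(-2, -5) = -7)
h = -28 (h = Mul(-28, 1) = -28)
Add(Function('x')(-1), Mul(-1, h)) = Add(-7, Mul(-1, -28)) = Add(-7, 28) = 21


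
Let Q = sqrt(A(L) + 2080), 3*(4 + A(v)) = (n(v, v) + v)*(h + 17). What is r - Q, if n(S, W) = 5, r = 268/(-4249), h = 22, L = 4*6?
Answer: -268/4249 - sqrt(2453) ≈ -49.591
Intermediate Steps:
L = 24
r = -268/4249 (r = 268*(-1/4249) = -268/4249 ≈ -0.063074)
A(v) = 61 + 13*v (A(v) = -4 + ((5 + v)*(22 + 17))/3 = -4 + ((5 + v)*39)/3 = -4 + (195 + 39*v)/3 = -4 + (65 + 13*v) = 61 + 13*v)
Q = sqrt(2453) (Q = sqrt((61 + 13*24) + 2080) = sqrt((61 + 312) + 2080) = sqrt(373 + 2080) = sqrt(2453) ≈ 49.528)
r - Q = -268/4249 - sqrt(2453)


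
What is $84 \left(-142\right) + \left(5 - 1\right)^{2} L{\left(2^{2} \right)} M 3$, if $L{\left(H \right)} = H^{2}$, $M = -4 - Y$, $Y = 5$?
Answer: $-18840$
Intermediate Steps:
$M = -9$ ($M = -4 - 5 = -9$)
$84 \left(-142\right) + \left(5 - 1\right)^{2} L{\left(2^{2} \right)} M 3 = 84 \left(-142\right) + \left(5 - 1\right)^{2} \left(2^{2}\right)^{2} \left(\left(-9\right) 3\right) = -11928 + 4^{2} \cdot 4^{2} \left(-27\right) = -11928 + 16 \cdot 16 \left(-27\right) = -11928 + 256 \left(-27\right) = -11928 - 6912 = -18840$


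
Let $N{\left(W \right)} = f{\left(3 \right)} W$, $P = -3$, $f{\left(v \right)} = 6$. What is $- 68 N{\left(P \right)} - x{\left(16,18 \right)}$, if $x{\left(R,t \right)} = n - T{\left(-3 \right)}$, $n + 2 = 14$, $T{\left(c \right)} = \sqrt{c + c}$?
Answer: $1212 + i \sqrt{6} \approx 1212.0 + 2.4495 i$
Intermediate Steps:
$N{\left(W \right)} = 6 W$
$T{\left(c \right)} = \sqrt{2} \sqrt{c}$ ($T{\left(c \right)} = \sqrt{2 c} = \sqrt{2} \sqrt{c}$)
$n = 12$ ($n = -2 + 14 = 12$)
$x{\left(R,t \right)} = 12 - i \sqrt{6}$ ($x{\left(R,t \right)} = 12 - \sqrt{2} \sqrt{-3} = 12 - \sqrt{2} i \sqrt{3} = 12 - i \sqrt{6}$)
$- 68 N{\left(P \right)} - x{\left(16,18 \right)} = - 68 \cdot 6 \left(-3\right) - \left(12 - i \sqrt{6}\right) = \left(-68\right) \left(-18\right) - \left(12 - i \sqrt{6}\right) = 1224 - \left(12 - i \sqrt{6}\right) = 1212 + i \sqrt{6}$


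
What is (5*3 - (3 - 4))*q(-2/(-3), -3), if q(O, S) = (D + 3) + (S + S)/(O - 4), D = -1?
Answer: 304/5 ≈ 60.800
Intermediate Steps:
q(O, S) = 2 + 2*S/(-4 + O) (q(O, S) = (-1 + 3) + (S + S)/(O - 4) = 2 + (2*S)/(-4 + O) = 2 + 2*S/(-4 + O))
(5*3 - (3 - 4))*q(-2/(-3), -3) = (5*3 - (3 - 4))*(2*(-4 - 2/(-3) - 3)/(-4 - 2/(-3))) = (15 - 1*(-1))*(2*(-4 - 2*(-⅓) - 3)/(-4 - 2*(-⅓))) = (15 + 1)*(2*(-4 + ⅔ - 3)/(-4 + ⅔)) = 16*(2*(-19/3)/(-10/3)) = 16*(2*(-3/10)*(-19/3)) = 16*(19/5) = 304/5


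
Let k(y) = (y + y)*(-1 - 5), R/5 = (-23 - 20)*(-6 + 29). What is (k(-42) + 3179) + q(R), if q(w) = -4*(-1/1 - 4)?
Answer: 3703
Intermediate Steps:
R = -4945 (R = 5*((-23 - 20)*(-6 + 29)) = 5*(-43*23) = 5*(-989) = -4945)
q(w) = 20 (q(w) = -4*(-1*1 - 4) = -4*(-1 - 4) = -4*(-5) = 20)
k(y) = -12*y (k(y) = (2*y)*(-6) = -12*y)
(k(-42) + 3179) + q(R) = (-12*(-42) + 3179) + 20 = (504 + 3179) + 20 = 3683 + 20 = 3703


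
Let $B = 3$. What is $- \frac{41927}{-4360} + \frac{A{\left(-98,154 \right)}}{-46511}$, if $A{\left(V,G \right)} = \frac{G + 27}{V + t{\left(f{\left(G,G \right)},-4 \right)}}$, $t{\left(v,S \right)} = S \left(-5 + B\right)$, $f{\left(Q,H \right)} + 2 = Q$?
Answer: $\frac{17550679189}{1825091640} \approx 9.6163$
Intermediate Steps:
$f{\left(Q,H \right)} = -2 + Q$
$t{\left(v,S \right)} = - 2 S$ ($t{\left(v,S \right)} = S \left(-5 + 3\right) = S \left(-2\right) = - 2 S$)
$A{\left(V,G \right)} = \frac{27 + G}{8 + V}$ ($A{\left(V,G \right)} = \frac{G + 27}{V - -8} = \frac{27 + G}{V + 8} = \frac{27 + G}{8 + V}$)
$- \frac{41927}{-4360} + \frac{A{\left(-98,154 \right)}}{-46511} = - \frac{41927}{-4360} + \frac{\frac{1}{8 - 98} \left(27 + 154\right)}{-46511} = \left(-41927\right) \left(- \frac{1}{4360}\right) + \frac{1}{-90} \cdot 181 \left(- \frac{1}{46511}\right) = \frac{41927}{4360} + \left(- \frac{1}{90}\right) 181 \left(- \frac{1}{46511}\right) = \frac{41927}{4360} - - \frac{181}{4185990} = \frac{41927}{4360} + \frac{181}{4185990} = \frac{17550679189}{1825091640}$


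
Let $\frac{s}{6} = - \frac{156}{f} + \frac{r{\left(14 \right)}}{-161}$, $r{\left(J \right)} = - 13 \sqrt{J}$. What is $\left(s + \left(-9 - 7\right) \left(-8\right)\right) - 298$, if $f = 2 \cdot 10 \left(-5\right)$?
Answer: $- \frac{4016}{25} + \frac{78 \sqrt{14}}{161} \approx -158.83$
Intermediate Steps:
$f = -100$ ($f = 20 \left(-5\right) = -100$)
$s = \frac{234}{25} + \frac{78 \sqrt{14}}{161}$ ($s = 6 \left(- \frac{156}{-100} + \frac{\left(-13\right) \sqrt{14}}{-161}\right) = 6 \left(\left(-156\right) \left(- \frac{1}{100}\right) + - 13 \sqrt{14} \left(- \frac{1}{161}\right)\right) = 6 \left(\frac{39}{25} + \frac{13 \sqrt{14}}{161}\right) = \frac{234}{25} + \frac{78 \sqrt{14}}{161} \approx 11.173$)
$\left(s + \left(-9 - 7\right) \left(-8\right)\right) - 298 = \left(\left(\frac{234}{25} + \frac{78 \sqrt{14}}{161}\right) + \left(-9 - 7\right) \left(-8\right)\right) - 298 = \left(\left(\frac{234}{25} + \frac{78 \sqrt{14}}{161}\right) - -128\right) - 298 = \left(\left(\frac{234}{25} + \frac{78 \sqrt{14}}{161}\right) + 128\right) - 298 = \left(\frac{3434}{25} + \frac{78 \sqrt{14}}{161}\right) - 298 = - \frac{4016}{25} + \frac{78 \sqrt{14}}{161}$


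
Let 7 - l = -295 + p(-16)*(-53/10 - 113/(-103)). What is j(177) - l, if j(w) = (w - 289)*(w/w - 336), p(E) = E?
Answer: 19201902/515 ≈ 37285.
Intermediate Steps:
j(w) = 96815 - 335*w (j(w) = (-289 + w)*(1 - 336) = (-289 + w)*(-335) = 96815 - 335*w)
l = 120898/515 (l = 7 - (-295 - 16*(-53/10 - 113/(-103))) = 7 - (-295 - 16*(-53*⅒ - 113*(-1/103))) = 7 - (-295 - 16*(-53/10 + 113/103)) = 7 - (-295 - 16*(-4329/1030)) = 7 - (-295 + 34632/515) = 7 - 1*(-117293/515) = 7 + 117293/515 = 120898/515 ≈ 234.75)
j(177) - l = (96815 - 335*177) - 1*120898/515 = (96815 - 59295) - 120898/515 = 37520 - 120898/515 = 19201902/515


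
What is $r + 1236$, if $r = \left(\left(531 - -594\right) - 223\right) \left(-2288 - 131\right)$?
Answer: $-2180702$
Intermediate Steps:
$r = -2181938$ ($r = \left(\left(531 + 594\right) - 223\right) \left(-2419\right) = \left(1125 - 223\right) \left(-2419\right) = 902 \left(-2419\right) = -2181938$)
$r + 1236 = -2181938 + 1236 = -2180702$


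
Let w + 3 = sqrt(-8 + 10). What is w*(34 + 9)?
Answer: -129 + 43*sqrt(2) ≈ -68.189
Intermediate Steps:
w = -3 + sqrt(2) (w = -3 + sqrt(-8 + 10) = -3 + sqrt(2) ≈ -1.5858)
w*(34 + 9) = (-3 + sqrt(2))*(34 + 9) = (-3 + sqrt(2))*43 = -129 + 43*sqrt(2)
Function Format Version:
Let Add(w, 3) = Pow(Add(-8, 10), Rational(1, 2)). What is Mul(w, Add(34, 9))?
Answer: Add(-129, Mul(43, Pow(2, Rational(1, 2)))) ≈ -68.189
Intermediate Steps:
w = Add(-3, Pow(2, Rational(1, 2))) (w = Add(-3, Pow(Add(-8, 10), Rational(1, 2))) = Add(-3, Pow(2, Rational(1, 2))) ≈ -1.5858)
Mul(w, Add(34, 9)) = Mul(Add(-3, Pow(2, Rational(1, 2))), Add(34, 9)) = Mul(Add(-3, Pow(2, Rational(1, 2))), 43) = Add(-129, Mul(43, Pow(2, Rational(1, 2))))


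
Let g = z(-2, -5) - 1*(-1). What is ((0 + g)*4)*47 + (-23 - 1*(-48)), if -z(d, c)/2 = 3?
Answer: -915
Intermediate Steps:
z(d, c) = -6 (z(d, c) = -2*3 = -6)
g = -5 (g = -6 - 1*(-1) = -6 + 1 = -5)
((0 + g)*4)*47 + (-23 - 1*(-48)) = ((0 - 5)*4)*47 + (-23 - 1*(-48)) = -5*4*47 + (-23 + 48) = -20*47 + 25 = -940 + 25 = -915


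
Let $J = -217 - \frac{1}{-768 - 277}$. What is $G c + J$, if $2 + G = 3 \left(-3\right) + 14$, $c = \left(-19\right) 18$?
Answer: $- \frac{1298934}{1045} \approx -1243.0$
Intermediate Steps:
$J = - \frac{226764}{1045}$ ($J = -217 - \frac{1}{-1045} = -217 - - \frac{1}{1045} = -217 + \frac{1}{1045} = - \frac{226764}{1045} \approx -217.0$)
$c = -342$
$G = 3$ ($G = -2 + \left(3 \left(-3\right) + 14\right) = -2 + \left(-9 + 14\right) = -2 + 5 = 3$)
$G c + J = 3 \left(-342\right) - \frac{226764}{1045} = -1026 - \frac{226764}{1045} = - \frac{1298934}{1045}$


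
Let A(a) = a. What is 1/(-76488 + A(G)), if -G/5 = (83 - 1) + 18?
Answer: -1/76988 ≈ -1.2989e-5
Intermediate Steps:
G = -500 (G = -5*((83 - 1) + 18) = -5*(82 + 18) = -5*100 = -500)
1/(-76488 + A(G)) = 1/(-76488 - 500) = 1/(-76988) = -1/76988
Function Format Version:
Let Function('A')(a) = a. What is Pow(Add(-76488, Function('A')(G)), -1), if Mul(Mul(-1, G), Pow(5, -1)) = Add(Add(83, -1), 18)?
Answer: Rational(-1, 76988) ≈ -1.2989e-5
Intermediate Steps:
G = -500 (G = Mul(-5, Add(Add(83, -1), 18)) = Mul(-5, Add(82, 18)) = Mul(-5, 100) = -500)
Pow(Add(-76488, Function('A')(G)), -1) = Pow(Add(-76488, -500), -1) = Pow(-76988, -1) = Rational(-1, 76988)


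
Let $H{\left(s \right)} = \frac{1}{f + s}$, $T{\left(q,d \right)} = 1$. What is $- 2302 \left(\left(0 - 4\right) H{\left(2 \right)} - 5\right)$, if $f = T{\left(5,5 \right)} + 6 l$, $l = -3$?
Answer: $\frac{163442}{15} \approx 10896.0$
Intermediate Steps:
$f = -17$ ($f = 1 + 6 \left(-3\right) = 1 - 18 = -17$)
$H{\left(s \right)} = \frac{1}{-17 + s}$
$- 2302 \left(\left(0 - 4\right) H{\left(2 \right)} - 5\right) = - 2302 \left(\frac{0 - 4}{-17 + 2} - 5\right) = - 2302 \left(- \frac{4}{-15} - 5\right) = - 2302 \left(\left(-4\right) \left(- \frac{1}{15}\right) - 5\right) = - 2302 \left(\frac{4}{15} - 5\right) = \left(-2302\right) \left(- \frac{71}{15}\right) = \frac{163442}{15}$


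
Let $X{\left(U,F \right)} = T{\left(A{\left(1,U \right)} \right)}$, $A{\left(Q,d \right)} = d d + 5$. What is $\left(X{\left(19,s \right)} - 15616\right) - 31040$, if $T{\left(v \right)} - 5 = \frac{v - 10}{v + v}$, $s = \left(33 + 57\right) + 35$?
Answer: $- \frac{8537044}{183} \approx -46651.0$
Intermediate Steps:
$s = 125$ ($s = 90 + 35 = 125$)
$A{\left(Q,d \right)} = 5 + d^{2}$ ($A{\left(Q,d \right)} = d^{2} + 5 = 5 + d^{2}$)
$T{\left(v \right)} = 5 + \frac{-10 + v}{2 v}$ ($T{\left(v \right)} = 5 + \frac{v - 10}{v + v} = 5 + \frac{-10 + v}{2 v}$)
$X{\left(U,F \right)} = \frac{11}{2} - \frac{5}{5 + U^{2}}$
$\left(X{\left(19,s \right)} - 15616\right) - 31040 = \left(\frac{45 + 11 \cdot 19^{2}}{2 \left(5 + 19^{2}\right)} - 15616\right) - 31040 = \left(\frac{45 + 11 \cdot 361}{2 \left(5 + 361\right)} - 15616\right) - 31040 = \left(\frac{45 + 3971}{2 \cdot 366} - 15616\right) - 31040 = \left(\frac{1}{2} \cdot \frac{1}{366} \cdot 4016 - 15616\right) - 31040 = \left(\frac{1004}{183} - 15616\right) - 31040 = - \frac{2856724}{183} - 31040 = - \frac{8537044}{183}$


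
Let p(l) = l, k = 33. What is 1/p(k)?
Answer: 1/33 ≈ 0.030303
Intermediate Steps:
1/p(k) = 1/33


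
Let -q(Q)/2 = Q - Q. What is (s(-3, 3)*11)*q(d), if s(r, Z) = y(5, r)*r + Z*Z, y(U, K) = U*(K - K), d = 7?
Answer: 0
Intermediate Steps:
y(U, K) = 0 (y(U, K) = U*0 = 0)
s(r, Z) = Z² (s(r, Z) = 0*r + Z*Z = 0 + Z² = Z²)
q(Q) = 0 (q(Q) = -2*(Q - Q) = -2*0 = 0)
(s(-3, 3)*11)*q(d) = (3²*11)*0 = (9*11)*0 = 99*0 = 0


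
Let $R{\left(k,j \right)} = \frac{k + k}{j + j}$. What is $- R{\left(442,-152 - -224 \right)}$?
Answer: $- \frac{221}{36} \approx -6.1389$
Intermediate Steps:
$R{\left(k,j \right)} = \frac{k}{j}$ ($R{\left(k,j \right)} = \frac{2 k}{2 j} = 2 k \frac{1}{2 j} = \frac{k}{j}$)
$- R{\left(442,-152 - -224 \right)} = - \frac{442}{-152 - -224} = - \frac{442}{-152 + 224} = - \frac{442}{72} = \left(-1\right) \frac{221}{36} = - \frac{221}{36}$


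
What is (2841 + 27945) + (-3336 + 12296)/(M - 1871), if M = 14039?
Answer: 46826626/1521 ≈ 30787.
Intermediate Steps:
(2841 + 27945) + (-3336 + 12296)/(M - 1871) = (2841 + 27945) + (-3336 + 12296)/(14039 - 1871) = 30786 + 8960/12168 = 30786 + 8960*(1/12168) = 30786 + 1120/1521 = 46826626/1521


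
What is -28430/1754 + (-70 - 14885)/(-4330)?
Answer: -9687083/759482 ≈ -12.755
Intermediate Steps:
-28430/1754 + (-70 - 14885)/(-4330) = -28430*1/1754 - 14955*(-1/4330) = -14215/877 + 2991/866 = -9687083/759482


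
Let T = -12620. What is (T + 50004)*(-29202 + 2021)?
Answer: -1016134504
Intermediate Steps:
(T + 50004)*(-29202 + 2021) = (-12620 + 50004)*(-29202 + 2021) = 37384*(-27181) = -1016134504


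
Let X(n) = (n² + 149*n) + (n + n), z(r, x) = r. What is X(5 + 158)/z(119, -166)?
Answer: 51182/119 ≈ 430.10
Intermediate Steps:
X(n) = n² + 151*n (X(n) = (n² + 149*n) + 2*n = n² + 151*n)
X(5 + 158)/z(119, -166) = ((5 + 158)*(151 + (5 + 158)))/119 = (163*(151 + 163))*(1/119) = (163*314)*(1/119) = 51182*(1/119) = 51182/119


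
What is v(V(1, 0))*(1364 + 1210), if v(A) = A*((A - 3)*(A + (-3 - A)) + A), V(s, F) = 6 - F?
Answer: -46332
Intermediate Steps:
v(A) = A*(9 - 2*A) (v(A) = A*((-3 + A)*(-3) + A) = A*((9 - 3*A) + A) = A*(9 - 2*A))
v(V(1, 0))*(1364 + 1210) = ((6 - 1*0)*(9 - 2*(6 - 1*0)))*(1364 + 1210) = ((6 + 0)*(9 - 2*(6 + 0)))*2574 = (6*(9 - 2*6))*2574 = (6*(9 - 12))*2574 = (6*(-3))*2574 = -18*2574 = -46332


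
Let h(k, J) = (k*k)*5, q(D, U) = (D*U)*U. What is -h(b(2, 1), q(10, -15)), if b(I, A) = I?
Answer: -20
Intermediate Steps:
q(D, U) = D*U²
h(k, J) = 5*k² (h(k, J) = k²*5 = 5*k²)
-h(b(2, 1), q(10, -15)) = -5*2² = -5*4 = -1*20 = -20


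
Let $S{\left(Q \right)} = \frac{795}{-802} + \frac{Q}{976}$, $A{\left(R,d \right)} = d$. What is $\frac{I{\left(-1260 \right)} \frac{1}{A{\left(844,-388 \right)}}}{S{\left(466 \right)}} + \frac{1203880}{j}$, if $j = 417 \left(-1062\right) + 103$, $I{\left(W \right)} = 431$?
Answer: $- \frac{2405938703038}{4318176625309} \approx -0.55717$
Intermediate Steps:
$S{\left(Q \right)} = - \frac{795}{802} + \frac{Q}{976}$ ($S{\left(Q \right)} = 795 \left(- \frac{1}{802}\right) + Q \frac{1}{976} = - \frac{795}{802} + \frac{Q}{976}$)
$j = -442751$ ($j = -442854 + 103 = -442751$)
$\frac{I{\left(-1260 \right)} \frac{1}{A{\left(844,-388 \right)}}}{S{\left(466 \right)}} + \frac{1203880}{j} = \frac{431 \frac{1}{-388}}{- \frac{795}{802} + \frac{1}{976} \cdot 466} + \frac{1203880}{-442751} = \frac{431 \left(- \frac{1}{388}\right)}{- \frac{795}{802} + \frac{233}{488}} + 1203880 \left(- \frac{1}{442751}\right) = - \frac{431}{388 \left(- \frac{100547}{195688}\right)} - \frac{1203880}{442751} = \left(- \frac{431}{388}\right) \left(- \frac{195688}{100547}\right) - \frac{1203880}{442751} = \frac{21085382}{9753059} - \frac{1203880}{442751} = - \frac{2405938703038}{4318176625309}$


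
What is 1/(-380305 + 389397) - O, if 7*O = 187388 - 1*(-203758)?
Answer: -508042775/9092 ≈ -55878.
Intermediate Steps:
O = 55878 (O = (187388 - 1*(-203758))/7 = (187388 + 203758)/7 = (⅐)*391146 = 55878)
1/(-380305 + 389397) - O = 1/(-380305 + 389397) - 1*55878 = 1/9092 - 55878 = -508042775/9092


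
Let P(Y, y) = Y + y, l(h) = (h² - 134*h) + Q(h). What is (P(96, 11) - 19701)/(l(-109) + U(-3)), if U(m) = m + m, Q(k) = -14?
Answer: -19594/26467 ≈ -0.74032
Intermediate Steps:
l(h) = -14 + h² - 134*h (l(h) = (h² - 134*h) - 14 = -14 + h² - 134*h)
U(m) = 2*m
(P(96, 11) - 19701)/(l(-109) + U(-3)) = ((96 + 11) - 19701)/((-14 + (-109)² - 134*(-109)) + 2*(-3)) = (107 - 19701)/((-14 + 11881 + 14606) - 6) = -19594/(26473 - 6) = -19594/26467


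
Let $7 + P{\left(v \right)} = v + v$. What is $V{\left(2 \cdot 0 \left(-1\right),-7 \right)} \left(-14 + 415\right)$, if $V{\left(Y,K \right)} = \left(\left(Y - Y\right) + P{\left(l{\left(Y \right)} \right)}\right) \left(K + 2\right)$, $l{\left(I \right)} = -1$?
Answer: $18045$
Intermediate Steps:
$P{\left(v \right)} = -7 + 2 v$ ($P{\left(v \right)} = -7 + \left(v + v\right) = -7 + 2 v$)
$V{\left(Y,K \right)} = -18 - 9 K$ ($V{\left(Y,K \right)} = \left(\left(Y - Y\right) + \left(-7 + 2 \left(-1\right)\right)\right) \left(K + 2\right) = \left(0 - 9\right) \left(2 + K\right) = - 9 \left(2 + K\right) = -18 - 9 K$)
$V{\left(2 \cdot 0 \left(-1\right),-7 \right)} \left(-14 + 415\right) = \left(-18 - -63\right) \left(-14 + 415\right) = \left(-18 + 63\right) 401 = 45 \cdot 401 = 18045$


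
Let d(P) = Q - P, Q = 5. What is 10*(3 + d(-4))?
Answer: 120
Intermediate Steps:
d(P) = 5 - P
10*(3 + d(-4)) = 10*(3 + (5 - 1*(-4))) = 10*(3 + (5 + 4)) = 10*(3 + 9) = 10*12 = 120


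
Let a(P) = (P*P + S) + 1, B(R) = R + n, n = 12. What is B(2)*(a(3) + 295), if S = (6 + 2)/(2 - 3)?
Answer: 4158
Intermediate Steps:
S = -8 (S = 8/(-1) = 8*(-1) = -8)
B(R) = 12 + R (B(R) = R + 12 = 12 + R)
a(P) = -7 + P² (a(P) = (P*P - 8) + 1 = (P² - 8) + 1 = (-8 + P²) + 1 = -7 + P²)
B(2)*(a(3) + 295) = (12 + 2)*((-7 + 3²) + 295) = 14*((-7 + 9) + 295) = 14*(2 + 295) = 14*297 = 4158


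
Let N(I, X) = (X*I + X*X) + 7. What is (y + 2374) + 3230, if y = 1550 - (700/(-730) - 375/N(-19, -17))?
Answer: 323338503/45187 ≈ 7155.6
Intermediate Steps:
N(I, X) = 7 + X² + I*X (N(I, X) = (I*X + X²) + 7 = (X² + I*X) + 7 = 7 + X² + I*X)
y = 70110555/45187 (y = 1550 - (700/(-730) - 375/(7 + (-17)² - 19*(-17))) = 1550 - (700*(-1/730) - 375/(7 + 289 + 323)) = 1550 - (-70/73 - 375/619) = 1550 - 1*(-70705/45187) = 1550 + 70705/45187 = 70110555/45187 ≈ 1551.6)
(y + 2374) + 3230 = (70110555/45187 + 2374) + 3230 = 177384493/45187 + 3230 = 323338503/45187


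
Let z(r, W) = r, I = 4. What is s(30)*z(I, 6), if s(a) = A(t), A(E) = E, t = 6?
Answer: 24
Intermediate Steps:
s(a) = 6
s(30)*z(I, 6) = 6*4 = 24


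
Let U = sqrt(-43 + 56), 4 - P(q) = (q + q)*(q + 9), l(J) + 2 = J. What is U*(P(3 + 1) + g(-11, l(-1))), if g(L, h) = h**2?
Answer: -91*sqrt(13) ≈ -328.10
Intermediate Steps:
l(J) = -2 + J
P(q) = 4 - 2*q*(9 + q) (P(q) = 4 - (q + q)*(q + 9) = 4 - 2*q*(9 + q))
U = sqrt(13) ≈ 3.6056
U*(P(3 + 1) + g(-11, l(-1))) = sqrt(13)*((4 - 18*(3 + 1) - 2*(3 + 1)**2) + (-2 - 1)**2) = sqrt(13)*((4 - 18*4 - 2*4**2) + (-3)**2) = sqrt(13)*((4 - 72 - 2*16) + 9) = sqrt(13)*((4 - 72 - 32) + 9) = sqrt(13)*(-100 + 9) = sqrt(13)*(-91) = -91*sqrt(13)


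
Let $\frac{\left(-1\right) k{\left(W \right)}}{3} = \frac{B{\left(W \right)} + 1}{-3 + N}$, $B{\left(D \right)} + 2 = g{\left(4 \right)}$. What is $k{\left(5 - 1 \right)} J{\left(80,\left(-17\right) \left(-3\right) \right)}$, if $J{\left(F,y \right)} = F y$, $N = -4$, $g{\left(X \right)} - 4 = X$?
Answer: $12240$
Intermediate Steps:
$g{\left(X \right)} = 4 + X$
$B{\left(D \right)} = 6$ ($B{\left(D \right)} = -2 + \left(4 + 4\right) = -2 + 8 = 6$)
$k{\left(W \right)} = 3$ ($k{\left(W \right)} = - 3 \frac{6 + 1}{-3 - 4} = - 3 \frac{7}{-7} = - 3 \cdot 7 \left(- \frac{1}{7}\right) = \left(-3\right) \left(-1\right) = 3$)
$k{\left(5 - 1 \right)} J{\left(80,\left(-17\right) \left(-3\right) \right)} = 3 \cdot 80 \left(\left(-17\right) \left(-3\right)\right) = 3 \cdot 80 \cdot 51 = 3 \cdot 4080 = 12240$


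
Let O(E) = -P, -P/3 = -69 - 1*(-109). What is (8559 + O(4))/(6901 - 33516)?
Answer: -8679/26615 ≈ -0.32609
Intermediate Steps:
P = -120 (P = -3*(-69 - 1*(-109)) = -3*(-69 + 109) = -3*40 = -120)
O(E) = 120 (O(E) = -1*(-120) = 120)
(8559 + O(4))/(6901 - 33516) = (8559 + 120)/(6901 - 33516) = 8679/(-26615) = 8679*(-1/26615) = -8679/26615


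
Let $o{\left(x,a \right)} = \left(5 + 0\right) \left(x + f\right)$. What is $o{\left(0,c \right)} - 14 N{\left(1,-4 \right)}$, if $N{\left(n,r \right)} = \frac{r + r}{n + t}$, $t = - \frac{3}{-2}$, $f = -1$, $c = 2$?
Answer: $\frac{199}{5} \approx 39.8$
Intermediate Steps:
$t = \frac{3}{2}$ ($t = \left(-3\right) \left(- \frac{1}{2}\right) = \frac{3}{2} \approx 1.5$)
$N{\left(n,r \right)} = \frac{2 r}{\frac{3}{2} + n}$ ($N{\left(n,r \right)} = \frac{r + r}{n + \frac{3}{2}} = \frac{2 r}{\frac{3}{2} + n}$)
$o{\left(x,a \right)} = -5 + 5 x$ ($o{\left(x,a \right)} = \left(5 + 0\right) \left(x - 1\right) = 5 \left(-1 + x\right) = -5 + 5 x$)
$o{\left(0,c \right)} - 14 N{\left(1,-4 \right)} = \left(-5 + 5 \cdot 0\right) - 14 \cdot 4 \left(-4\right) \frac{1}{3 + 2 \cdot 1} = \left(-5 + 0\right) - 14 \cdot 4 \left(-4\right) \frac{1}{3 + 2} = -5 - 14 \cdot 4 \left(-4\right) \frac{1}{5} = -5 - - \frac{224}{5} = -5 + \frac{224}{5} = \frac{199}{5}$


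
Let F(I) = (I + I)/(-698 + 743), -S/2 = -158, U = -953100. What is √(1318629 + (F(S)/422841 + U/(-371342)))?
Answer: √1828724661371172733584659817735/1177639669665 ≈ 1148.3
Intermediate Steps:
S = 316 (S = -2*(-158) = 316)
F(I) = 2*I/45 (F(I) = (2*I)/45 = (2*I)*(1/45) = 2*I/45)
√(1318629 + (F(S)/422841 + U/(-371342))) = √(1318629 + (((2/45)*316)/422841 - 953100/(-371342))) = √(1318629 + ((632/45)*(1/422841) - 953100*(-1/371342))) = √(1318629 + (632/19027845 + 476550/185671)) = √(1318629 + 9067836878822/3532919008995) = √(4658618527748946677/3532919008995) = √1828724661371172733584659817735/1177639669665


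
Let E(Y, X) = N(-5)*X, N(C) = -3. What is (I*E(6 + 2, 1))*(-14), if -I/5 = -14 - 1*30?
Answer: 9240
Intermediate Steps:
I = 220 (I = -5*(-14 - 1*30) = -5*(-14 - 30) = -5*(-44) = 220)
E(Y, X) = -3*X
(I*E(6 + 2, 1))*(-14) = (220*(-3*1))*(-14) = (220*(-3))*(-14) = -660*(-14) = 9240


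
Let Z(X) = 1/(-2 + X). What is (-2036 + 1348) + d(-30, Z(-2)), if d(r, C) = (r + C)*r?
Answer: 439/2 ≈ 219.50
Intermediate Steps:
d(r, C) = r*(C + r) (d(r, C) = (C + r)*r = r*(C + r))
(-2036 + 1348) + d(-30, Z(-2)) = (-2036 + 1348) - 30*(1/(-2 - 2) - 30) = -688 - 30*(1/(-4) - 30) = -688 - 30*(-¼ - 30) = -688 - 30*(-121/4) = -688 + 1815/2 = 439/2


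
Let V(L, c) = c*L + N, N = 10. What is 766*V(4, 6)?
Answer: 26044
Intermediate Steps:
V(L, c) = 10 + L*c (V(L, c) = c*L + 10 = L*c + 10 = 10 + L*c)
766*V(4, 6) = 766*(10 + 4*6) = 766*(10 + 24) = 766*34 = 26044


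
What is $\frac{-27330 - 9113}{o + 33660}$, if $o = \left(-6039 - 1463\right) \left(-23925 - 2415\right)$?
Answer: $- \frac{3313}{17966940} \approx -0.00018439$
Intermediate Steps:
$o = 197602680$ ($o = \left(-7502\right) \left(-26340\right) = 197602680$)
$\frac{-27330 - 9113}{o + 33660} = \frac{-27330 - 9113}{197602680 + 33660} = - \frac{36443}{197636340} = \left(-36443\right) \frac{1}{197636340} = - \frac{3313}{17966940}$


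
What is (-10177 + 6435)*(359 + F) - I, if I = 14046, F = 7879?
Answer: -30840642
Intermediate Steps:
(-10177 + 6435)*(359 + F) - I = (-10177 + 6435)*(359 + 7879) - 1*14046 = -3742*8238 - 14046 = -30826596 - 14046 = -30840642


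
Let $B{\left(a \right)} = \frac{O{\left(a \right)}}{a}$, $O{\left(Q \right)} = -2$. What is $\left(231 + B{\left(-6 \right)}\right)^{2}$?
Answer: $\frac{481636}{9} \approx 53515.0$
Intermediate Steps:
$B{\left(a \right)} = - \frac{2}{a}$
$\left(231 + B{\left(-6 \right)}\right)^{2} = \left(231 - \frac{2}{-6}\right)^{2} = \left(231 - - \frac{1}{3}\right)^{2} = \left(231 + \frac{1}{3}\right)^{2} = \left(\frac{694}{3}\right)^{2} = \frac{481636}{9}$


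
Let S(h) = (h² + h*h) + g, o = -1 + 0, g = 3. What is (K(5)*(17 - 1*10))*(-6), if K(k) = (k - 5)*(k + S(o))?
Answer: 0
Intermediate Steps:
o = -1
S(h) = 3 + 2*h² (S(h) = (h² + h*h) + 3 = (h² + h²) + 3 = 2*h² + 3 = 3 + 2*h²)
K(k) = (-5 + k)*(5 + k) (K(k) = (k - 5)*(k + (3 + 2*(-1)²)) = (-5 + k)*(k + (3 + 2*1)) = (-5 + k)*(k + (3 + 2)) = (-5 + k)*(k + 5) = (-5 + k)*(5 + k))
(K(5)*(17 - 1*10))*(-6) = ((-25 + 5²)*(17 - 1*10))*(-6) = ((-25 + 25)*(17 - 10))*(-6) = (0*7)*(-6) = 0*(-6) = 0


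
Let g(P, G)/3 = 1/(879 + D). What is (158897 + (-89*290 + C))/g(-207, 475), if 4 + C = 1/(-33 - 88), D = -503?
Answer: 6054743792/363 ≈ 1.6680e+7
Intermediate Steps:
C = -485/121 (C = -4 + 1/(-33 - 88) = -4 + 1/(-121) = -4 - 1/121 = -485/121 ≈ -4.0083)
g(P, G) = 3/376 (g(P, G) = 3/(879 - 503) = 3/376)
(158897 + (-89*290 + C))/g(-207, 475) = (158897 + (-89*290 - 485/121))/(3/376) = (158897 + (-25810 - 485/121))*(376/3) = (158897 - 3123495/121)*(376/3) = (16103042/121)*(376/3) = 6054743792/363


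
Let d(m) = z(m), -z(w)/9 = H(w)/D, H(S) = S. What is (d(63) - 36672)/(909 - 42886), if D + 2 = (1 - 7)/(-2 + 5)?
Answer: 146121/167908 ≈ 0.87024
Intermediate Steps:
D = -4 (D = -2 + (1 - 7)/(-2 + 5) = -2 - 6/3 = -2 - 6*⅓ = -2 - 2 = -4)
z(w) = 9*w/4 (z(w) = -9*w/(-4) = -9*w*(-1)/4 = -(-9)*w/4 = 9*w/4)
d(m) = 9*m/4
(d(63) - 36672)/(909 - 42886) = ((9/4)*63 - 36672)/(909 - 42886) = (567/4 - 36672)/(-41977) = -146121/4*(-1/41977) = 146121/167908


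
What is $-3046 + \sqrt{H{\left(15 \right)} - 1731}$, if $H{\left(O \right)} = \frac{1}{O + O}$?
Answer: $-3046 + \frac{i \sqrt{1557870}}{30} \approx -3046.0 + 41.605 i$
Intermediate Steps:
$H{\left(O \right)} = \frac{1}{2 O}$
$-3046 + \sqrt{H{\left(15 \right)} - 1731} = -3046 + \sqrt{\frac{1}{2 \cdot 15} - 1731} = -3046 + \sqrt{\frac{1}{2} \cdot \frac{1}{15} - 1731} = -3046 + \sqrt{\frac{1}{30} - 1731} = -3046 + \sqrt{- \frac{51929}{30}} = -3046 + \frac{i \sqrt{1557870}}{30}$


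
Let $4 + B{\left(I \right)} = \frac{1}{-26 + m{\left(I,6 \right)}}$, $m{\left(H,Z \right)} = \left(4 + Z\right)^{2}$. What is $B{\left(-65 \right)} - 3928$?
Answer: $- \frac{290967}{74} \approx -3932.0$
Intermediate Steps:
$B{\left(I \right)} = - \frac{295}{74}$ ($B{\left(I \right)} = -4 + \frac{1}{-26 + \left(4 + 6\right)^{2}} = -4 + \frac{1}{-26 + 10^{2}} = -4 + \frac{1}{-26 + 100} = -4 + \frac{1}{74} = - \frac{295}{74}$)
$B{\left(-65 \right)} - 3928 = - \frac{295}{74} - 3928 = - \frac{290967}{74}$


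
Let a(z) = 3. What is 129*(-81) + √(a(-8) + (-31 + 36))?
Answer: -10449 + 2*√2 ≈ -10446.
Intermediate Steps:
129*(-81) + √(a(-8) + (-31 + 36)) = 129*(-81) + √(3 + (-31 + 36)) = -10449 + √(3 + 5) = -10449 + √8 = -10449 + 2*√2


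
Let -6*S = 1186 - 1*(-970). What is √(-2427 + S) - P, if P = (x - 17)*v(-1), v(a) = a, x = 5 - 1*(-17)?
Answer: 5 + I*√25077/3 ≈ 5.0 + 52.786*I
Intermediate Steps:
x = 22 (x = 5 + 17 = 22)
S = -1078/3 (S = -(1186 - 1*(-970))/6 = -(1186 + 970)/6 = -⅙*2156 = -1078/3 ≈ -359.33)
P = -5 (P = (22 - 17)*(-1) = 5*(-1) = -5)
√(-2427 + S) - P = √(-2427 - 1078/3) - 1*(-5) = √(-8359/3) + 5 = I*√25077/3 + 5 = 5 + I*√25077/3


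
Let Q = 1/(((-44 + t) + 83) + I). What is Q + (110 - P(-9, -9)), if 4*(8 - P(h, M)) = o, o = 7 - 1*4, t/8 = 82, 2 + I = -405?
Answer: 29593/288 ≈ 102.75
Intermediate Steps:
I = -407 (I = -2 - 405 = -407)
t = 656 (t = 8*82 = 656)
o = 3 (o = 7 - 4 = 3)
P(h, M) = 29/4 (P(h, M) = 8 - ¼*3 = 8 - ¾ = 29/4)
Q = 1/288 (Q = 1/(((-44 + 656) + 83) - 407) = 1/((612 + 83) - 407) = 1/(695 - 407) = 1/288 ≈ 0.0034722)
Q + (110 - P(-9, -9)) = 1/288 + (110 - 1*29/4) = 1/288 + (110 - 29/4) = 1/288 + 411/4 = 29593/288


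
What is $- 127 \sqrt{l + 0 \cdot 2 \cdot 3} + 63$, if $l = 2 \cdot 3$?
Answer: $63 - 127 \sqrt{6} \approx -248.09$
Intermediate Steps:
$l = 6$
$- 127 \sqrt{l + 0 \cdot 2 \cdot 3} + 63 = - 127 \sqrt{6 + 0 \cdot 2 \cdot 3} + 63 = - 127 \sqrt{6 + 0 \cdot 3} + 63 = - 127 \sqrt{6 + 0} + 63 = - 127 \sqrt{6} + 63 = 63 - 127 \sqrt{6}$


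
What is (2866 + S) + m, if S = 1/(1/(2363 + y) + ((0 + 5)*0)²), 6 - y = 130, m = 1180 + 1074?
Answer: 7359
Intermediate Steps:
m = 2254
y = -124 (y = 6 - 1*130 = 6 - 130 = -124)
S = 2239 (S = 1/(1/(2363 - 124) + ((0 + 5)*0)²) = 1/(1/2239 + (5*0)²) = 1/(1/2239 + 0²) = 1/(1/2239 + 0) = 1/(1/2239) = 2239)
(2866 + S) + m = (2866 + 2239) + 2254 = 5105 + 2254 = 7359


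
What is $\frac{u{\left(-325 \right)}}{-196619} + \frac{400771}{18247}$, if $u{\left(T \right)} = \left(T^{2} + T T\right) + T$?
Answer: $\frac{74950444774}{3587706893} \approx 20.891$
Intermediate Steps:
$u{\left(T \right)} = T + 2 T^{2}$ ($u{\left(T \right)} = \left(T^{2} + T^{2}\right) + T = 2 T^{2} + T = T + 2 T^{2}$)
$\frac{u{\left(-325 \right)}}{-196619} + \frac{400771}{18247} = \frac{\left(-325\right) \left(1 + 2 \left(-325\right)\right)}{-196619} + \frac{400771}{18247} = - 325 \left(1 - 650\right) \left(- \frac{1}{196619}\right) + 400771 \cdot \frac{1}{18247} = \left(-325\right) \left(-649\right) \left(- \frac{1}{196619}\right) + \frac{400771}{18247} = 210925 \left(- \frac{1}{196619}\right) + \frac{400771}{18247} = - \frac{210925}{196619} + \frac{400771}{18247} = \frac{74950444774}{3587706893}$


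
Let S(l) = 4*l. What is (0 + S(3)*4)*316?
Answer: 15168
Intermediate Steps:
(0 + S(3)*4)*316 = (0 + (4*3)*4)*316 = (0 + 12*4)*316 = (0 + 48)*316 = 48*316 = 15168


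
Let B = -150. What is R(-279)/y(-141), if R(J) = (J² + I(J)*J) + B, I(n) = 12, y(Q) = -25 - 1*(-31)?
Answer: 24781/2 ≈ 12391.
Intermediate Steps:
y(Q) = 6 (y(Q) = -25 + 31 = 6)
R(J) = -150 + J² + 12*J (R(J) = (J² + 12*J) - 150 = -150 + J² + 12*J)
R(-279)/y(-141) = (-150 + (-279)² + 12*(-279))/6 = (-150 + 77841 - 3348)*(⅙) = 74343*(⅙) = 24781/2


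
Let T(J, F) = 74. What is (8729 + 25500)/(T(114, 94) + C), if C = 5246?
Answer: 34229/5320 ≈ 6.4340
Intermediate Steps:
(8729 + 25500)/(T(114, 94) + C) = (8729 + 25500)/(74 + 5246) = 34229/5320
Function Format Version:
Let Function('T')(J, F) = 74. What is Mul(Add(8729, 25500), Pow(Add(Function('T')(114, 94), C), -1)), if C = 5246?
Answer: Rational(34229, 5320) ≈ 6.4340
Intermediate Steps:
Mul(Add(8729, 25500), Pow(Add(Function('T')(114, 94), C), -1)) = Mul(Add(8729, 25500), Pow(Add(74, 5246), -1)) = Mul(34229, Pow(5320, -1)) = Mul(34229, Rational(1, 5320)) = Rational(34229, 5320)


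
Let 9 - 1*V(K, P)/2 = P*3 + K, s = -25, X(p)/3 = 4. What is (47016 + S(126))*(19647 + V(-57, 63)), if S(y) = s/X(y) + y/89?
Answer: 324723429125/356 ≈ 9.1214e+8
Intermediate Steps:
X(p) = 12 (X(p) = 3*4 = 12)
V(K, P) = 18 - 6*P - 2*K (V(K, P) = 18 - 2*(P*3 + K) = 18 - 2*(3*P + K) = 18 - 2*(K + 3*P) = 18 + (-6*P - 2*K) = 18 - 6*P - 2*K)
S(y) = -25/12 + y/89
(47016 + S(126))*(19647 + V(-57, 63)) = (47016 + (-25/12 + (1/89)*126))*(19647 + (18 - 6*63 - 2*(-57))) = (47016 + (-25/12 + 126/89))*(19647 + (18 - 378 + 114)) = (47016 - 713/1068)*(19647 - 246) = (50212375/1068)*19401 = 324723429125/356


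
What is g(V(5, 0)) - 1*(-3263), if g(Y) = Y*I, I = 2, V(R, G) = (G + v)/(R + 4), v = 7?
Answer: 29381/9 ≈ 3264.6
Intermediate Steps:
V(R, G) = (7 + G)/(4 + R) (V(R, G) = (G + 7)/(R + 4) = (7 + G)/(4 + R))
g(Y) = 2*Y (g(Y) = Y*2 = 2*Y)
g(V(5, 0)) - 1*(-3263) = 2*((7 + 0)/(4 + 5)) - 1*(-3263) = 2*(7/9) + 3263 = 14/9 + 3263 = 29381/9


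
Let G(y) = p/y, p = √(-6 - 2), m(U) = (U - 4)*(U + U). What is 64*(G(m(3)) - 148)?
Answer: -9472 - 64*I*√2/3 ≈ -9472.0 - 30.17*I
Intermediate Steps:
m(U) = 2*U*(-4 + U) (m(U) = (-4 + U)*(2*U) = 2*U*(-4 + U))
p = 2*I*√2 (p = √(-8) = 2*I*√2 ≈ 2.8284*I)
G(y) = 2*I*√2/y (G(y) = (2*I*√2)/y = 2*I*√2/y)
64*(G(m(3)) - 148) = 64*(2*I*√2/((2*3*(-4 + 3))) - 148) = 64*(2*I*√2/((2*3*(-1))) - 148) = 64*(2*I*√2/(-6) - 148) = 64*(2*I*√2*(-⅙) - 148) = 64*(-I*√2/3 - 148) = 64*(-148 - I*√2/3) = -9472 - 64*I*√2/3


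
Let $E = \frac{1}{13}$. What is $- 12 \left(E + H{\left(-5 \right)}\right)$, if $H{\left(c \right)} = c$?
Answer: $\frac{768}{13} \approx 59.077$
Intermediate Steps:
$E = \frac{1}{13} \approx 0.076923$
$- 12 \left(E + H{\left(-5 \right)}\right) = - 12 \left(\frac{1}{13} - 5\right) = \left(-12\right) \left(- \frac{64}{13}\right) = \frac{768}{13}$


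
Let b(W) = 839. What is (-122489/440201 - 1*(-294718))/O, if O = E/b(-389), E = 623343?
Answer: 5183223574311/13066486283 ≈ 396.68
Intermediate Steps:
O = 623343/839 ≈ 742.96
(-122489/440201 - 1*(-294718))/O = (-122489/440201 - 1*(-294718))/(623343/839) = (-122489*1/440201 + 294718)*(839/623343) = (-122489/440201 + 294718)*(839/623343) = (129735035829/440201)*(839/623343) = 5183223574311/13066486283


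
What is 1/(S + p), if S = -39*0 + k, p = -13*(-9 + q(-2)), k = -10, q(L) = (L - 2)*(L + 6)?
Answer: 1/315 ≈ 0.0031746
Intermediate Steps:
q(L) = (-2 + L)*(6 + L)
p = 325 (p = -13*(-9 + (-12 + (-2)**2 + 4*(-2))) = -13*(-9 + (-12 + 4 - 8)) = -13*(-9 - 16) = -13*(-25) = 325)
S = -10 (S = -39*0 - 10 = -13*0 - 10 = 0 - 10 = -10)
1/(S + p) = 1/(-10 + 325) = 1/315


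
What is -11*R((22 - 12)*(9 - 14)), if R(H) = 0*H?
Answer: 0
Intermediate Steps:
R(H) = 0
-11*R((22 - 12)*(9 - 14)) = -11*0 = 0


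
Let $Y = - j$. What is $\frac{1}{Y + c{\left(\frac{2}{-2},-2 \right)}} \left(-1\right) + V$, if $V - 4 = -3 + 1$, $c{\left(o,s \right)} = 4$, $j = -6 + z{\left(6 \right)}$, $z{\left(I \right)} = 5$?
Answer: $\frac{9}{5} \approx 1.8$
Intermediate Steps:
$j = -1$ ($j = -6 + 5 = -1$)
$Y = 1$ ($Y = \left(-1\right) \left(-1\right) = 1$)
$V = 2$ ($V = 4 + \left(-3 + 1\right) = 4 - 2 = 2$)
$\frac{1}{Y + c{\left(\frac{2}{-2},-2 \right)}} \left(-1\right) + V = \frac{1}{1 + 4} \left(-1\right) + 2 = \frac{1}{5} \left(-1\right) + 2 = - \frac{1}{5} + 2 = \frac{9}{5}$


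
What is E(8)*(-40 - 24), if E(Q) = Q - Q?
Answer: 0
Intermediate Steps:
E(Q) = 0
E(8)*(-40 - 24) = 0*(-40 - 24) = 0*(-64) = 0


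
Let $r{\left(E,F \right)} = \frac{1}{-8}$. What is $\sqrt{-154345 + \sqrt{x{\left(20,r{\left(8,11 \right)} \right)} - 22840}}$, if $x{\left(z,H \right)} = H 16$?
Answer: $\sqrt{-154345 + 9 i \sqrt{282}} \approx 0.192 + 392.87 i$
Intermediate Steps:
$r{\left(E,F \right)} = - \frac{1}{8}$
$x{\left(z,H \right)} = 16 H$
$\sqrt{-154345 + \sqrt{x{\left(20,r{\left(8,11 \right)} \right)} - 22840}} = \sqrt{-154345 + \sqrt{16 \left(- \frac{1}{8}\right) - 22840}} = \sqrt{-154345 + \sqrt{-2 - 22840}} = \sqrt{-154345 + \sqrt{-22842}} = \sqrt{-154345 + 9 i \sqrt{282}}$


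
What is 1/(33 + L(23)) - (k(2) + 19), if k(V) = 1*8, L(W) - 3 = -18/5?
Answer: -4369/162 ≈ -26.969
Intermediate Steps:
L(W) = -3/5 (L(W) = 3 - 18/5 = -3/5)
k(V) = 8
1/(33 + L(23)) - (k(2) + 19) = 1/(33 - 3/5) - (8 + 19) = 1/(162/5) - 1*27 = 5/162 - 27 = -4369/162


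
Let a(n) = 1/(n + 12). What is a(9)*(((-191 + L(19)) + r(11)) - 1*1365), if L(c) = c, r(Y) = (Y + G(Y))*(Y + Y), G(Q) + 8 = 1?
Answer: -69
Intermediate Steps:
G(Q) = -7 (G(Q) = -8 + 1 = -7)
r(Y) = 2*Y*(-7 + Y) (r(Y) = (Y - 7)*(Y + Y) = (-7 + Y)*(2*Y) = 2*Y*(-7 + Y))
a(n) = 1/(12 + n)
a(9)*(((-191 + L(19)) + r(11)) - 1*1365) = (((-191 + 19) + 2*11*(-7 + 11)) - 1*1365)/(12 + 9) = ((-172 + 2*11*4) - 1365)/21 = ((-172 + 88) - 1365)/21 = (-84 - 1365)/21 = (1/21)*(-1449) = -69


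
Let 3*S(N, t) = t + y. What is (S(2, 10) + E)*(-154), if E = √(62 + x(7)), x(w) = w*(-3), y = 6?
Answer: -2464/3 - 154*√41 ≈ -1807.4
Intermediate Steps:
x(w) = -3*w
S(N, t) = 2 + t/3 (S(N, t) = (t + 6)/3 = (6 + t)/3 = 2 + t/3)
E = √41 (E = √(62 - 3*7) = √(62 - 21) = √41 ≈ 6.4031)
(S(2, 10) + E)*(-154) = ((2 + (⅓)*10) + √41)*(-154) = ((2 + 10/3) + √41)*(-154) = (16/3 + √41)*(-154) = -2464/3 - 154*√41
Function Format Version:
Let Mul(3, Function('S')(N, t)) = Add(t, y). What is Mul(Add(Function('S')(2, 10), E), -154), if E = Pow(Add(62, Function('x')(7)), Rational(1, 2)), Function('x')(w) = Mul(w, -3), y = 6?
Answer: Add(Rational(-2464, 3), Mul(-154, Pow(41, Rational(1, 2)))) ≈ -1807.4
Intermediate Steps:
Function('x')(w) = Mul(-3, w)
Function('S')(N, t) = Add(2, Mul(Rational(1, 3), t)) (Function('S')(N, t) = Mul(Rational(1, 3), Add(t, 6)) = Mul(Rational(1, 3), Add(6, t)) = Add(2, Mul(Rational(1, 3), t)))
E = Pow(41, Rational(1, 2)) (E = Pow(Add(62, Mul(-3, 7)), Rational(1, 2)) = Pow(Add(62, -21), Rational(1, 2)) = Pow(41, Rational(1, 2)) ≈ 6.4031)
Mul(Add(Function('S')(2, 10), E), -154) = Mul(Add(Add(2, Mul(Rational(1, 3), 10)), Pow(41, Rational(1, 2))), -154) = Mul(Add(Add(2, Rational(10, 3)), Pow(41, Rational(1, 2))), -154) = Mul(Add(Rational(16, 3), Pow(41, Rational(1, 2))), -154) = Add(Rational(-2464, 3), Mul(-154, Pow(41, Rational(1, 2))))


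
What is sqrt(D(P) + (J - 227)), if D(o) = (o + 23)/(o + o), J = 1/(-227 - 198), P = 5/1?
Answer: I*sqrt(1619862)/85 ≈ 14.973*I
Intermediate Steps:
P = 5 (P = 5*1 = 5)
J = -1/425 (J = 1/(-425) = -1/425 ≈ -0.0023529)
D(o) = (23 + o)/(2*o) (D(o) = (23 + o)/((2*o)) = (23 + o)*(1/(2*o)) = (23 + o)/(2*o))
sqrt(D(P) + (J - 227)) = sqrt((1/2)*(23 + 5)/5 + (-1/425 - 227)) = sqrt((1/2)*(1/5)*28 - 96476/425) = sqrt(14/5 - 96476/425) = sqrt(-95286/425) = I*sqrt(1619862)/85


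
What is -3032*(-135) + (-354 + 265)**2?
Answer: 417241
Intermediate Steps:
-3032*(-135) + (-354 + 265)**2 = 409320 + (-89)**2 = 409320 + 7921 = 417241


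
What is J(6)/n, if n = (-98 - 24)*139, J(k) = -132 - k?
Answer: 69/8479 ≈ 0.0081377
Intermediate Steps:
n = -16958 (n = -122*139 = -16958)
J(6)/n = (-132 - 1*6)/(-16958) = (-132 - 6)*(-1/16958) = -138*(-1/16958) = 69/8479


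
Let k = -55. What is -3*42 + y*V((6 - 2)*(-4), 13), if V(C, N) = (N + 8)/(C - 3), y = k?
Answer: -1239/19 ≈ -65.211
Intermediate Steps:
y = -55
V(C, N) = (8 + N)/(-3 + C)
-3*42 + y*V((6 - 2)*(-4), 13) = -3*42 - 55*(8 + 13)/(-3 + (6 - 2)*(-4)) = -126 - 55*21/(-3 + 4*(-4)) = -126 - 55*21/(-3 - 16) = -126 - 55*21/(-19) = -126 - (-55)*21/19 = -126 - 55*(-21/19) = -126 + 1155/19 = -1239/19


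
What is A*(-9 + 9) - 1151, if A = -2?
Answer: -1151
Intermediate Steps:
A*(-9 + 9) - 1151 = -2*(-9 + 9) - 1151 = -2*0 - 1151 = 0 - 1151 = -1151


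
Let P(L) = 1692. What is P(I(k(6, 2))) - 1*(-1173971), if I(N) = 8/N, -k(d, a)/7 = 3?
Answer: 1175663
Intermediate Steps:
k(d, a) = -21 (k(d, a) = -7*3 = -21)
P(I(k(6, 2))) - 1*(-1173971) = 1692 - 1*(-1173971) = 1692 + 1173971 = 1175663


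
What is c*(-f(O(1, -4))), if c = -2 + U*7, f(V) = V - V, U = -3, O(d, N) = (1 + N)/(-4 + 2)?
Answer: 0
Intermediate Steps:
O(d, N) = -½ - N/2 (O(d, N) = (1 + N)/(-2) = (1 + N)*(-½) = -½ - N/2)
f(V) = 0
c = -23 (c = -2 - 3*7 = -2 - 21 = -23)
c*(-f(O(1, -4))) = -(-23)*0 = -23*0 = 0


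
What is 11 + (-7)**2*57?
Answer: 2804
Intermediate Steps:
11 + (-7)**2*57 = 11 + 49*57 = 11 + 2793 = 2804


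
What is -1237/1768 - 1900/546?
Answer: -155177/37128 ≈ -4.1795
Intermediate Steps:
-1237/1768 - 1900/546 = -1237*1/1768 - 1900*1/546 = -1237/1768 - 950/273 = -155177/37128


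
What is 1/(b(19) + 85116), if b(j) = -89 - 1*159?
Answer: 1/84868 ≈ 1.1783e-5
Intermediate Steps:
b(j) = -248 (b(j) = -89 - 159 = -248)
1/(b(19) + 85116) = 1/(-248 + 85116) = 1/84868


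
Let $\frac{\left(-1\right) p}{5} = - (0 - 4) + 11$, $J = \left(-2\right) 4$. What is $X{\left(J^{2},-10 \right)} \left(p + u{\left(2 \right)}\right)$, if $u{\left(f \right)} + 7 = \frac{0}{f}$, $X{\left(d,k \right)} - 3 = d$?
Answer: $-5494$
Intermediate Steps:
$J = -8$
$X{\left(d,k \right)} = 3 + d$
$p = -75$ ($p = - 5 \left(- (0 - 4) + 11\right) = - 5 \left(\left(-1\right) \left(-4\right) + 11\right) = - 5 \left(4 + 11\right) = \left(-5\right) 15 = -75$)
$u{\left(f \right)} = -7$ ($u{\left(f \right)} = -7 + \frac{0}{f} = -7 + 0 = -7$)
$X{\left(J^{2},-10 \right)} \left(p + u{\left(2 \right)}\right) = \left(3 + \left(-8\right)^{2}\right) \left(-75 - 7\right) = \left(3 + 64\right) \left(-82\right) = 67 \left(-82\right) = -5494$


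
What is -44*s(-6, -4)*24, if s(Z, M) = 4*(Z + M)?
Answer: 42240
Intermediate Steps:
s(Z, M) = 4*M + 4*Z (s(Z, M) = 4*(M + Z) = 4*M + 4*Z)
-44*s(-6, -4)*24 = -44*(4*(-4) + 4*(-6))*24 = -44*(-16 - 24)*24 = -44*(-40)*24 = 1760*24 = 42240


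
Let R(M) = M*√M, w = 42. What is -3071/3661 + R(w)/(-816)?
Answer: -3071/3661 - 7*√42/136 ≈ -1.1724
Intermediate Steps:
R(M) = M^(3/2)
-3071/3661 + R(w)/(-816) = -3071/3661 + 42^(3/2)/(-816) = -3071*1/3661 + (42*√42)*(-1/816) = -3071/3661 - 7*√42/136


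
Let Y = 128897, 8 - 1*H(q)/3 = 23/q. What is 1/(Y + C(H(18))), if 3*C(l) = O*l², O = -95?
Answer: 108/12529981 ≈ 8.6193e-6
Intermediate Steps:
H(q) = 24 - 69/q
C(l) = -95*l²/3 (C(l) = (-95*l²)/3 = -95*l²/3)
1/(Y + C(H(18))) = 1/(128897 - 95*(24 - 69/18)²/3) = 1/(128897 - 95*(24 - 69*1/18)²/3) = 1/(128897 - 95*(24 - 23/6)²/3) = 1/(128897 - 95*(121/6)²/3) = 1/(128897 - 95/3*14641/36) = 1/(128897 - 1390895/108) = 1/(12529981/108) = 108/12529981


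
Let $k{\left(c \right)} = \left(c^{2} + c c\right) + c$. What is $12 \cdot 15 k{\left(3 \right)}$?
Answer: $3780$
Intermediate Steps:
$k{\left(c \right)} = c + 2 c^{2}$ ($k{\left(c \right)} = \left(c^{2} + c^{2}\right) + c = 2 c^{2} + c = c + 2 c^{2}$)
$12 \cdot 15 k{\left(3 \right)} = 12 \cdot 15 \cdot 3 \left(1 + 2 \cdot 3\right) = 180 \cdot 3 \left(1 + 6\right) = 180 \cdot 3 \cdot 7 = 180 \cdot 21 = 3780$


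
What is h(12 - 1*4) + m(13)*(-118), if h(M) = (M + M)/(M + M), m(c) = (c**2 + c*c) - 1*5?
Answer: -39293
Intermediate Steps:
m(c) = -5 + 2*c**2 (m(c) = (c**2 + c**2) - 5 = 2*c**2 - 5 = -5 + 2*c**2)
h(M) = 1 (h(M) = (2*M)/((2*M)) = (2*M)*(1/(2*M)) = 1)
h(12 - 1*4) + m(13)*(-118) = 1 + (-5 + 2*13**2)*(-118) = 1 + (-5 + 2*169)*(-118) = 1 + (-5 + 338)*(-118) = 1 + 333*(-118) = 1 - 39294 = -39293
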